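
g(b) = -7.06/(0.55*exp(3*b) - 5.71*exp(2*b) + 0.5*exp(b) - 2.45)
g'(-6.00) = 0.00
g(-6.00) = 2.88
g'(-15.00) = 0.00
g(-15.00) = 2.88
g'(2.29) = 5.56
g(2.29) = 0.29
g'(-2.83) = -0.01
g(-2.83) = 2.89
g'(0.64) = -0.61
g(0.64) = 0.39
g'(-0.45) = -1.48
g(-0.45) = 1.64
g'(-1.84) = -0.23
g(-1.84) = 2.81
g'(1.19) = -0.24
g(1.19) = 0.16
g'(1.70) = -0.07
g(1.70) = 0.09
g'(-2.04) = -0.14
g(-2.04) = 2.85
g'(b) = -7.06*(-1.65*exp(3*b) + 11.42*exp(2*b) - 0.5*exp(b))/(0.55*exp(3*b) - 5.71*exp(2*b) + 0.5*exp(b) - 2.45)^2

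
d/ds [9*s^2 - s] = 18*s - 1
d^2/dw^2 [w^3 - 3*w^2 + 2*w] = 6*w - 6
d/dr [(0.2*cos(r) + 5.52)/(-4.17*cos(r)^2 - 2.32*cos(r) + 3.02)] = (0.833999999999999*sin(r)^2 - 46.0368*cos(r) - 14.2444)*sin(r)/(4.17*cos(r)^2 + 2.32*cos(r) - 3.02)^2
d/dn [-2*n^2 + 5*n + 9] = 5 - 4*n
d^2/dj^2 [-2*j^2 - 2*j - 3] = -4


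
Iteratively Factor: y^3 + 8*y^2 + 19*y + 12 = (y + 1)*(y^2 + 7*y + 12) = (y + 1)*(y + 4)*(y + 3)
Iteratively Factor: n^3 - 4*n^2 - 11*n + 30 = (n + 3)*(n^2 - 7*n + 10) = (n - 5)*(n + 3)*(n - 2)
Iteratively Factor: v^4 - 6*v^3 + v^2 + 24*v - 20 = (v - 2)*(v^3 - 4*v^2 - 7*v + 10) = (v - 2)*(v + 2)*(v^2 - 6*v + 5) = (v - 5)*(v - 2)*(v + 2)*(v - 1)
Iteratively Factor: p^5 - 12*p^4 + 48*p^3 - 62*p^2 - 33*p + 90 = (p - 2)*(p^4 - 10*p^3 + 28*p^2 - 6*p - 45) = (p - 3)*(p - 2)*(p^3 - 7*p^2 + 7*p + 15) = (p - 3)*(p - 2)*(p + 1)*(p^2 - 8*p + 15) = (p - 5)*(p - 3)*(p - 2)*(p + 1)*(p - 3)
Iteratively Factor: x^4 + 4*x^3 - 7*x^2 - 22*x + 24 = (x + 3)*(x^3 + x^2 - 10*x + 8) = (x - 2)*(x + 3)*(x^2 + 3*x - 4) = (x - 2)*(x - 1)*(x + 3)*(x + 4)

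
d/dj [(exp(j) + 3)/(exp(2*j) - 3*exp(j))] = (-exp(2*j) - 6*exp(j) + 9)*exp(-j)/(exp(2*j) - 6*exp(j) + 9)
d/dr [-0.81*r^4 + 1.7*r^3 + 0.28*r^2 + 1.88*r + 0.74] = -3.24*r^3 + 5.1*r^2 + 0.56*r + 1.88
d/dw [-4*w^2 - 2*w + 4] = -8*w - 2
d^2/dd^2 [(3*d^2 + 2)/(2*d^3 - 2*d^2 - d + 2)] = 4*(6*d^6 + 33*d^4 - 77*d^3 + 24*d^2 - 6*d + 11)/(8*d^9 - 24*d^8 + 12*d^7 + 40*d^6 - 54*d^5 - 6*d^4 + 47*d^3 - 18*d^2 - 12*d + 8)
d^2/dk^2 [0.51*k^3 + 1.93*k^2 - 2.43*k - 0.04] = 3.06*k + 3.86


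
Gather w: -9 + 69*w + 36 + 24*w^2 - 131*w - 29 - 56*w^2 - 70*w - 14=-32*w^2 - 132*w - 16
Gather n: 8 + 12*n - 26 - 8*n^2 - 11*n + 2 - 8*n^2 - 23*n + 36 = -16*n^2 - 22*n + 20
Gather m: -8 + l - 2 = l - 10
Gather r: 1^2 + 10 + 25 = 36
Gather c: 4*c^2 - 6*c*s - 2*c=4*c^2 + c*(-6*s - 2)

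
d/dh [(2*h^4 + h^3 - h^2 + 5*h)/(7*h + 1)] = (42*h^4 + 22*h^3 - 4*h^2 - 2*h + 5)/(49*h^2 + 14*h + 1)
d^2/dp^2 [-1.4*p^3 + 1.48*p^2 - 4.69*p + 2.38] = 2.96 - 8.4*p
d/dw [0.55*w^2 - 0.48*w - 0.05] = 1.1*w - 0.48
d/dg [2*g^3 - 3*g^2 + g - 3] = 6*g^2 - 6*g + 1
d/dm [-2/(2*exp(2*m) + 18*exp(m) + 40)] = (2*exp(m) + 9)*exp(m)/(exp(2*m) + 9*exp(m) + 20)^2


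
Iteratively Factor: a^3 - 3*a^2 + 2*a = (a)*(a^2 - 3*a + 2) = a*(a - 2)*(a - 1)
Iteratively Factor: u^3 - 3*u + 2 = (u - 1)*(u^2 + u - 2) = (u - 1)^2*(u + 2)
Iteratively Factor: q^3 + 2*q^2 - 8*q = (q - 2)*(q^2 + 4*q) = q*(q - 2)*(q + 4)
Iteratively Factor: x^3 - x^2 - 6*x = (x - 3)*(x^2 + 2*x) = x*(x - 3)*(x + 2)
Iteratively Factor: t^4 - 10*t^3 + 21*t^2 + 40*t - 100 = (t - 2)*(t^3 - 8*t^2 + 5*t + 50) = (t - 5)*(t - 2)*(t^2 - 3*t - 10) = (t - 5)*(t - 2)*(t + 2)*(t - 5)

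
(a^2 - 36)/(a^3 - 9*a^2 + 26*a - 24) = (a^2 - 36)/(a^3 - 9*a^2 + 26*a - 24)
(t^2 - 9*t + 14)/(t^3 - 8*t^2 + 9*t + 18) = (t^2 - 9*t + 14)/(t^3 - 8*t^2 + 9*t + 18)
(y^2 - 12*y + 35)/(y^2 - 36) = (y^2 - 12*y + 35)/(y^2 - 36)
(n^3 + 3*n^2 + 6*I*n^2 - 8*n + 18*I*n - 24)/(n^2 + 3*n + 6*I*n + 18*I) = (n^2 + 6*I*n - 8)/(n + 6*I)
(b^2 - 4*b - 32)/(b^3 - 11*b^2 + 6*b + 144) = (b + 4)/(b^2 - 3*b - 18)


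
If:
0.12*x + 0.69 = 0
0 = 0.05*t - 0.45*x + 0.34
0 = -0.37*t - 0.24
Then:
No Solution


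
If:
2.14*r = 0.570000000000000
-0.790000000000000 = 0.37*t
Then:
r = 0.27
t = -2.14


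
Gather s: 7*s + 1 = 7*s + 1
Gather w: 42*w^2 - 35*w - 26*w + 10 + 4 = 42*w^2 - 61*w + 14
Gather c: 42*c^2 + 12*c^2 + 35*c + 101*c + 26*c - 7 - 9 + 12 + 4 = 54*c^2 + 162*c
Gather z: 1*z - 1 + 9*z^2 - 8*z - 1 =9*z^2 - 7*z - 2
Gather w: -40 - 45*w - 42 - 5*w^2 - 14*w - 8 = -5*w^2 - 59*w - 90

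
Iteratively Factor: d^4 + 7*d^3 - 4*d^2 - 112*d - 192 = (d - 4)*(d^3 + 11*d^2 + 40*d + 48) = (d - 4)*(d + 4)*(d^2 + 7*d + 12) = (d - 4)*(d + 4)^2*(d + 3)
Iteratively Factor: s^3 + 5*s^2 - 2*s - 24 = (s - 2)*(s^2 + 7*s + 12) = (s - 2)*(s + 4)*(s + 3)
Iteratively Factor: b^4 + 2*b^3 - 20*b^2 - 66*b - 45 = (b + 1)*(b^3 + b^2 - 21*b - 45) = (b + 1)*(b + 3)*(b^2 - 2*b - 15) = (b - 5)*(b + 1)*(b + 3)*(b + 3)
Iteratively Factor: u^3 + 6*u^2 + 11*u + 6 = (u + 3)*(u^2 + 3*u + 2) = (u + 1)*(u + 3)*(u + 2)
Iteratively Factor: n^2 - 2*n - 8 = (n - 4)*(n + 2)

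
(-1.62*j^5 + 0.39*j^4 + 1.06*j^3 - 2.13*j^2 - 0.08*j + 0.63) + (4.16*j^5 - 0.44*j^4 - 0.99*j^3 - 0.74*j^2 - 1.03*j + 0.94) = 2.54*j^5 - 0.05*j^4 + 0.0700000000000001*j^3 - 2.87*j^2 - 1.11*j + 1.57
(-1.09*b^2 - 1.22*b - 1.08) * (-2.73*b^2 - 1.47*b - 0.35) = 2.9757*b^4 + 4.9329*b^3 + 5.1233*b^2 + 2.0146*b + 0.378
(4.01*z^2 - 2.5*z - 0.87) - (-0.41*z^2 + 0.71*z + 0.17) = 4.42*z^2 - 3.21*z - 1.04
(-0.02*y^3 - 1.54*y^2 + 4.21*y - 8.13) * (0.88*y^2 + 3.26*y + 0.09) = -0.0176*y^5 - 1.4204*y^4 - 1.3174*y^3 + 6.4316*y^2 - 26.1249*y - 0.7317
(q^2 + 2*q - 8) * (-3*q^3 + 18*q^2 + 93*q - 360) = -3*q^5 + 12*q^4 + 153*q^3 - 318*q^2 - 1464*q + 2880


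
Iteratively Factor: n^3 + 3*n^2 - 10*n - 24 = (n - 3)*(n^2 + 6*n + 8) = (n - 3)*(n + 2)*(n + 4)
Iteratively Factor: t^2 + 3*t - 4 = (t + 4)*(t - 1)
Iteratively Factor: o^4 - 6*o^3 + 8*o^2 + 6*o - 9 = (o - 3)*(o^3 - 3*o^2 - o + 3) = (o - 3)*(o + 1)*(o^2 - 4*o + 3) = (o - 3)*(o - 1)*(o + 1)*(o - 3)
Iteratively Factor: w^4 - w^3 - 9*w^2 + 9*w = (w)*(w^3 - w^2 - 9*w + 9) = w*(w - 3)*(w^2 + 2*w - 3) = w*(w - 3)*(w + 3)*(w - 1)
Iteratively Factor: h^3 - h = (h - 1)*(h^2 + h) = (h - 1)*(h + 1)*(h)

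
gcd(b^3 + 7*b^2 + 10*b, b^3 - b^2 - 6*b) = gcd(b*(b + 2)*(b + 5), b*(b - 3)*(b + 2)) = b^2 + 2*b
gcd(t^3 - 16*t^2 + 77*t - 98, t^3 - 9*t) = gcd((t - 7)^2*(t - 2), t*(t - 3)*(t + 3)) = 1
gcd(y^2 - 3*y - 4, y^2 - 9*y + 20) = y - 4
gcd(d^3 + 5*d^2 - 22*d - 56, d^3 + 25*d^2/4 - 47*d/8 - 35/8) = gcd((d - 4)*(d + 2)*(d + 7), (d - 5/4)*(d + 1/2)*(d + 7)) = d + 7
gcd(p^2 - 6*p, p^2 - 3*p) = p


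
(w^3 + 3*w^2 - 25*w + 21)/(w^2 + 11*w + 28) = (w^2 - 4*w + 3)/(w + 4)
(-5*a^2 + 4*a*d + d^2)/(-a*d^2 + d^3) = (5*a + d)/d^2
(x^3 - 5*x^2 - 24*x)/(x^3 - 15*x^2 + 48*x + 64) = x*(x + 3)/(x^2 - 7*x - 8)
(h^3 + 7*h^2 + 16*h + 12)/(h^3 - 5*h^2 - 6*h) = (h^3 + 7*h^2 + 16*h + 12)/(h*(h^2 - 5*h - 6))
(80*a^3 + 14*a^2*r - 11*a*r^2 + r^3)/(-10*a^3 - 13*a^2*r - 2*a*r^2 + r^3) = (-8*a + r)/(a + r)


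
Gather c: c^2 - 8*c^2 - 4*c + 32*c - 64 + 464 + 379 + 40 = -7*c^2 + 28*c + 819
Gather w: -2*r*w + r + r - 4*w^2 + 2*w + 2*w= 2*r - 4*w^2 + w*(4 - 2*r)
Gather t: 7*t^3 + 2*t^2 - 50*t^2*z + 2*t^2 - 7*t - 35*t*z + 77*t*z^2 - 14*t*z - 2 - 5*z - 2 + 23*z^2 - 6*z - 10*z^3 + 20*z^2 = 7*t^3 + t^2*(4 - 50*z) + t*(77*z^2 - 49*z - 7) - 10*z^3 + 43*z^2 - 11*z - 4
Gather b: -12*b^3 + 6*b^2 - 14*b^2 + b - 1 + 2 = -12*b^3 - 8*b^2 + b + 1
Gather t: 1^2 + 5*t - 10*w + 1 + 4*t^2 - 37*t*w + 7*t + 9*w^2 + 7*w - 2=4*t^2 + t*(12 - 37*w) + 9*w^2 - 3*w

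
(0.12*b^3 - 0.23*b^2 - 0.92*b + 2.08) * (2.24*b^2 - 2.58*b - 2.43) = 0.2688*b^5 - 0.8248*b^4 - 1.759*b^3 + 7.5917*b^2 - 3.1308*b - 5.0544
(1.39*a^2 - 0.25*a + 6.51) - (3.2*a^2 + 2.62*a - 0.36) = -1.81*a^2 - 2.87*a + 6.87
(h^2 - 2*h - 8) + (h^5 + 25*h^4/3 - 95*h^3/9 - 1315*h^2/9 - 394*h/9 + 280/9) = h^5 + 25*h^4/3 - 95*h^3/9 - 1306*h^2/9 - 412*h/9 + 208/9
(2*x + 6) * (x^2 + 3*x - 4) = 2*x^3 + 12*x^2 + 10*x - 24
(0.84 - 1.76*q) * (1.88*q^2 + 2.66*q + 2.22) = -3.3088*q^3 - 3.1024*q^2 - 1.6728*q + 1.8648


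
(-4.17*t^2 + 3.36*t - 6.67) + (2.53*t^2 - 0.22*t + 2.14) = -1.64*t^2 + 3.14*t - 4.53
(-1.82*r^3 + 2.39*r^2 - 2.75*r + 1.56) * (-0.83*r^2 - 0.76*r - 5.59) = 1.5106*r^5 - 0.6005*r^4 + 10.6399*r^3 - 12.5649*r^2 + 14.1869*r - 8.7204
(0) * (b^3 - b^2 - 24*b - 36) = 0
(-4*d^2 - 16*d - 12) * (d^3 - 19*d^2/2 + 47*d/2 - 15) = -4*d^5 + 22*d^4 + 46*d^3 - 202*d^2 - 42*d + 180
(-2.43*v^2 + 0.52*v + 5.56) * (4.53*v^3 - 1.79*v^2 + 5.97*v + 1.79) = -11.0079*v^5 + 6.7053*v^4 + 9.7489*v^3 - 11.1977*v^2 + 34.124*v + 9.9524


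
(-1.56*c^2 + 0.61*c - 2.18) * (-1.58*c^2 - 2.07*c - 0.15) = 2.4648*c^4 + 2.2654*c^3 + 2.4157*c^2 + 4.4211*c + 0.327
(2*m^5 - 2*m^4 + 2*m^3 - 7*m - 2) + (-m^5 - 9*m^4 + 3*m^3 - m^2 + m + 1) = m^5 - 11*m^4 + 5*m^3 - m^2 - 6*m - 1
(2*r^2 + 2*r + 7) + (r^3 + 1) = r^3 + 2*r^2 + 2*r + 8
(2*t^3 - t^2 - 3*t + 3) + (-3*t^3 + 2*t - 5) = -t^3 - t^2 - t - 2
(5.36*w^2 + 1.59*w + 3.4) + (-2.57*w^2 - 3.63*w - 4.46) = 2.79*w^2 - 2.04*w - 1.06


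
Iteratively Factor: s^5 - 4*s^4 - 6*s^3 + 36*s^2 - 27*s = (s - 3)*(s^4 - s^3 - 9*s^2 + 9*s) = (s - 3)*(s + 3)*(s^3 - 4*s^2 + 3*s) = s*(s - 3)*(s + 3)*(s^2 - 4*s + 3) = s*(s - 3)*(s - 1)*(s + 3)*(s - 3)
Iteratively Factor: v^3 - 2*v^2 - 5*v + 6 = (v - 1)*(v^2 - v - 6) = (v - 1)*(v + 2)*(v - 3)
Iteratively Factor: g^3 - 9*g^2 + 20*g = (g)*(g^2 - 9*g + 20) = g*(g - 4)*(g - 5)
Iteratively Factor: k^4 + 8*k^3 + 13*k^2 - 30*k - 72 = (k + 3)*(k^3 + 5*k^2 - 2*k - 24) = (k - 2)*(k + 3)*(k^2 + 7*k + 12) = (k - 2)*(k + 3)*(k + 4)*(k + 3)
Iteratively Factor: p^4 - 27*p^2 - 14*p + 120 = (p + 4)*(p^3 - 4*p^2 - 11*p + 30) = (p + 3)*(p + 4)*(p^2 - 7*p + 10) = (p - 5)*(p + 3)*(p + 4)*(p - 2)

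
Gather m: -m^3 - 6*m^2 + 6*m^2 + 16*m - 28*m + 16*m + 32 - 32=-m^3 + 4*m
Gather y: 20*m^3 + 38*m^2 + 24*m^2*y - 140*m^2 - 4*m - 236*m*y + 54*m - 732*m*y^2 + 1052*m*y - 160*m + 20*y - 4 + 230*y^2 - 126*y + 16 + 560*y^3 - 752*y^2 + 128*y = 20*m^3 - 102*m^2 - 110*m + 560*y^3 + y^2*(-732*m - 522) + y*(24*m^2 + 816*m + 22) + 12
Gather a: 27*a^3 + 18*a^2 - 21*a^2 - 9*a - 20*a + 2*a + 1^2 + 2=27*a^3 - 3*a^2 - 27*a + 3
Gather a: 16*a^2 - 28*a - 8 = 16*a^2 - 28*a - 8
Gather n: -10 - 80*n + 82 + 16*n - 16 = 56 - 64*n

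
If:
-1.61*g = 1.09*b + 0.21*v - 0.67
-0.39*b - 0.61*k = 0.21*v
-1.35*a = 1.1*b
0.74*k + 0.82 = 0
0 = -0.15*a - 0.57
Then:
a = -3.80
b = 4.66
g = -2.03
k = -1.11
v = -5.44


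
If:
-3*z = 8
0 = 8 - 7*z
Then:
No Solution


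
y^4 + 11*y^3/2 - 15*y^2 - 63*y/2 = y*(y - 3)*(y + 3/2)*(y + 7)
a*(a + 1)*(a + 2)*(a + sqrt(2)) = a^4 + sqrt(2)*a^3 + 3*a^3 + 2*a^2 + 3*sqrt(2)*a^2 + 2*sqrt(2)*a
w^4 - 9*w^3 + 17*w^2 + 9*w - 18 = (w - 6)*(w - 3)*(w - 1)*(w + 1)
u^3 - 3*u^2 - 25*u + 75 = (u - 5)*(u - 3)*(u + 5)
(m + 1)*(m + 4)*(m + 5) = m^3 + 10*m^2 + 29*m + 20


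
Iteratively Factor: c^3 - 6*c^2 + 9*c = (c)*(c^2 - 6*c + 9) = c*(c - 3)*(c - 3)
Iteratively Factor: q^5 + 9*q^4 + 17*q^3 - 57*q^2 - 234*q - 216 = (q + 3)*(q^4 + 6*q^3 - q^2 - 54*q - 72) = (q + 3)^2*(q^3 + 3*q^2 - 10*q - 24) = (q + 3)^2*(q + 4)*(q^2 - q - 6) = (q + 2)*(q + 3)^2*(q + 4)*(q - 3)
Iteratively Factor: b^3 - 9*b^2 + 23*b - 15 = (b - 5)*(b^2 - 4*b + 3) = (b - 5)*(b - 1)*(b - 3)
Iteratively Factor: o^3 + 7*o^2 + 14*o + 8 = (o + 1)*(o^2 + 6*o + 8) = (o + 1)*(o + 4)*(o + 2)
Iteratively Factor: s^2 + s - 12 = (s - 3)*(s + 4)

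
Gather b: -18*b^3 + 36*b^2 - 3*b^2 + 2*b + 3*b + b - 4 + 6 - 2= -18*b^3 + 33*b^2 + 6*b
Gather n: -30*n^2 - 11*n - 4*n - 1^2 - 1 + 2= -30*n^2 - 15*n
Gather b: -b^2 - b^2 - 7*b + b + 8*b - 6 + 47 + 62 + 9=-2*b^2 + 2*b + 112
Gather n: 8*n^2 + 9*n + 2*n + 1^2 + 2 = 8*n^2 + 11*n + 3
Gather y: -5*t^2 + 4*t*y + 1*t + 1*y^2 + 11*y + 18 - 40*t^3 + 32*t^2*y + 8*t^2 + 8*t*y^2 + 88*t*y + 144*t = -40*t^3 + 3*t^2 + 145*t + y^2*(8*t + 1) + y*(32*t^2 + 92*t + 11) + 18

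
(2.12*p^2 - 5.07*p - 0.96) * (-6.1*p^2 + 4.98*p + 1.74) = -12.932*p^4 + 41.4846*p^3 - 15.7038*p^2 - 13.6026*p - 1.6704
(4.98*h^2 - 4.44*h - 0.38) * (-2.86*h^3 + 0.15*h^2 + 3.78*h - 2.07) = -14.2428*h^5 + 13.4454*h^4 + 19.2452*h^3 - 27.1488*h^2 + 7.7544*h + 0.7866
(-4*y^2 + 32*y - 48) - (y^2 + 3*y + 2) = -5*y^2 + 29*y - 50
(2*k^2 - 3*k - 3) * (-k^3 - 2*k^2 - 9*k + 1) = -2*k^5 - k^4 - 9*k^3 + 35*k^2 + 24*k - 3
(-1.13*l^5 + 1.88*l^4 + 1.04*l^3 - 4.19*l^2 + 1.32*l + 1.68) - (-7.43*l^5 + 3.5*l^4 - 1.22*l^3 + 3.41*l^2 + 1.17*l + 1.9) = 6.3*l^5 - 1.62*l^4 + 2.26*l^3 - 7.6*l^2 + 0.15*l - 0.22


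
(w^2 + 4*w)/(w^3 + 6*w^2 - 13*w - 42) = w*(w + 4)/(w^3 + 6*w^2 - 13*w - 42)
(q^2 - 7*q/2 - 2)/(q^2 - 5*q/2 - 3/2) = (q - 4)/(q - 3)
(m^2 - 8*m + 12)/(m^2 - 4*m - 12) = (m - 2)/(m + 2)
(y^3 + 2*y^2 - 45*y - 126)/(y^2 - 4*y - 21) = y + 6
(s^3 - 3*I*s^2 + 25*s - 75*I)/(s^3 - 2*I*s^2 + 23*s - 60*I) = (s - 5*I)/(s - 4*I)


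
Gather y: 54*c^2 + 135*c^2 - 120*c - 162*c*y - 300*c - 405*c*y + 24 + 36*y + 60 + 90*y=189*c^2 - 420*c + y*(126 - 567*c) + 84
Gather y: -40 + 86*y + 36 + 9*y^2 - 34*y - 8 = 9*y^2 + 52*y - 12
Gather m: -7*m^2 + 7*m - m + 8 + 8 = -7*m^2 + 6*m + 16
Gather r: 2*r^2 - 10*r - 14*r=2*r^2 - 24*r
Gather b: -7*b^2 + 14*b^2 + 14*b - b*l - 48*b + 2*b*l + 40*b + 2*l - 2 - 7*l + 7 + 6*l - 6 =7*b^2 + b*(l + 6) + l - 1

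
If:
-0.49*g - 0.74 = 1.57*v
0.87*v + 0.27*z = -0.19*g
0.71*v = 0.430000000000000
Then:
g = -3.45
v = 0.61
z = 0.48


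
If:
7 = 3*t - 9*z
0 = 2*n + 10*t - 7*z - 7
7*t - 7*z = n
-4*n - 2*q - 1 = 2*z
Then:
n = 49/17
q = -541/102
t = -28/51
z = -49/51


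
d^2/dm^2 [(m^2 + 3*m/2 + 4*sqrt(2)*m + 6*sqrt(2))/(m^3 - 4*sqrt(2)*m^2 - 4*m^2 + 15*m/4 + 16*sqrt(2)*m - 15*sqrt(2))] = 16*(8*m^6 + 36*m^5 + 96*sqrt(2)*m^5 - 1002*m^4 - 624*sqrt(2)*m^4 - 373*m^3 + 1544*sqrt(2)*m^3 + 7092*sqrt(2)*m^2 + 16704*m^2 - 34272*sqrt(2)*m - 34272*m + 18720 + 35526*sqrt(2))/(64*m^9 - 768*sqrt(2)*m^8 - 768*m^8 + 9936*m^7 + 9216*sqrt(2)*m^7 - 83584*m^6 - 53696*sqrt(2)*m^6 + 216576*sqrt(2)*m^5 + 378252*m^5 - 956976*m^4 - 656016*sqrt(2)*m^4 + 1368495*m^3 + 1391168*sqrt(2)*m^3 - 1860660*sqrt(2)*m^2 - 1036800*m^2 + 324000*m + 1382400*sqrt(2)*m - 432000*sqrt(2))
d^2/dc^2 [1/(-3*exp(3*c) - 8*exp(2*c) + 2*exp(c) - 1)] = (-2*(9*exp(2*c) + 16*exp(c) - 2)^2*exp(c) + (27*exp(2*c) + 32*exp(c) - 2)*(3*exp(3*c) + 8*exp(2*c) - 2*exp(c) + 1))*exp(c)/(3*exp(3*c) + 8*exp(2*c) - 2*exp(c) + 1)^3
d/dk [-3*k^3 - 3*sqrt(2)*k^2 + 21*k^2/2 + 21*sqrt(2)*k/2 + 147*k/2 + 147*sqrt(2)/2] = -9*k^2 - 6*sqrt(2)*k + 21*k + 21*sqrt(2)/2 + 147/2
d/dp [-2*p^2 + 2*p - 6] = 2 - 4*p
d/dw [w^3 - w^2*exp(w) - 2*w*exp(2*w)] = -w^2*exp(w) + 3*w^2 - 4*w*exp(2*w) - 2*w*exp(w) - 2*exp(2*w)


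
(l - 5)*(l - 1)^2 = l^3 - 7*l^2 + 11*l - 5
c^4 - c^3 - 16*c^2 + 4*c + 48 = (c - 4)*(c - 2)*(c + 2)*(c + 3)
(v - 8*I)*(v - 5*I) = v^2 - 13*I*v - 40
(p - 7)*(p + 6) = p^2 - p - 42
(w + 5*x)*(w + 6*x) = w^2 + 11*w*x + 30*x^2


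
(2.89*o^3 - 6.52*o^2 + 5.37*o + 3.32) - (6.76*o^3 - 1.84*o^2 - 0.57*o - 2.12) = -3.87*o^3 - 4.68*o^2 + 5.94*o + 5.44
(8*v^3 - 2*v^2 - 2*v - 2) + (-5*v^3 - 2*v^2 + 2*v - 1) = 3*v^3 - 4*v^2 - 3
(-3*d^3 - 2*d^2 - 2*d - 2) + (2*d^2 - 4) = -3*d^3 - 2*d - 6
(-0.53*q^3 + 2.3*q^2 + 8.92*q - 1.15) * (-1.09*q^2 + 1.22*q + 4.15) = 0.5777*q^5 - 3.1536*q^4 - 9.1163*q^3 + 21.6809*q^2 + 35.615*q - 4.7725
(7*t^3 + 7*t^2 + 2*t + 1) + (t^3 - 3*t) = 8*t^3 + 7*t^2 - t + 1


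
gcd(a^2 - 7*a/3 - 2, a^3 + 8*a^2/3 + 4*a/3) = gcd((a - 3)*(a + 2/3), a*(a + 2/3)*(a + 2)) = a + 2/3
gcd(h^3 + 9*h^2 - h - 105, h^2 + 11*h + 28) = h + 7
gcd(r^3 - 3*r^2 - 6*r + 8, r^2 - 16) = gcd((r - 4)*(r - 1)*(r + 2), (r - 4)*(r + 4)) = r - 4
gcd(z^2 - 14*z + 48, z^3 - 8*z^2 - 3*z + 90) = z - 6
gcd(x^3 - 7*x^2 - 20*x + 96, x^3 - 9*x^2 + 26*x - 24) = x - 3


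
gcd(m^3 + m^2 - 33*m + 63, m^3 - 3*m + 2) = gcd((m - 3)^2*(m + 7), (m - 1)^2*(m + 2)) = 1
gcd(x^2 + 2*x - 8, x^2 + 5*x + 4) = x + 4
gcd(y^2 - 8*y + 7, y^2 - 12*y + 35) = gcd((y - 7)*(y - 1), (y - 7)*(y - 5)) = y - 7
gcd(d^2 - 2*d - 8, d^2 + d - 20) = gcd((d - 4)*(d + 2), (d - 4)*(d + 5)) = d - 4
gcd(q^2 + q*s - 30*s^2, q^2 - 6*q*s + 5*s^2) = q - 5*s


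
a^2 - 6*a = a*(a - 6)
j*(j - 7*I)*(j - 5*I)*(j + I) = j^4 - 11*I*j^3 - 23*j^2 - 35*I*j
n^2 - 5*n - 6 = (n - 6)*(n + 1)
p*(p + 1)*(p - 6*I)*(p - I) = p^4 + p^3 - 7*I*p^3 - 6*p^2 - 7*I*p^2 - 6*p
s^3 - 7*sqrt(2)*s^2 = s^2*(s - 7*sqrt(2))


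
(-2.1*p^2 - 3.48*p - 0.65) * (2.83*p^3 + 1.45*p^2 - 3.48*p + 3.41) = -5.943*p^5 - 12.8934*p^4 + 0.422499999999999*p^3 + 4.0069*p^2 - 9.6048*p - 2.2165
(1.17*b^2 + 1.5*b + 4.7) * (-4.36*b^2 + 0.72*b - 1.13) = -5.1012*b^4 - 5.6976*b^3 - 20.7341*b^2 + 1.689*b - 5.311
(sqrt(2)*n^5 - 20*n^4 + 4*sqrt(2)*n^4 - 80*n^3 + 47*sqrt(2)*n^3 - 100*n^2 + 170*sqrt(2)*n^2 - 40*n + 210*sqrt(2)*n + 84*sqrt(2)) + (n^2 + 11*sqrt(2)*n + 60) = sqrt(2)*n^5 - 20*n^4 + 4*sqrt(2)*n^4 - 80*n^3 + 47*sqrt(2)*n^3 - 99*n^2 + 170*sqrt(2)*n^2 - 40*n + 221*sqrt(2)*n + 60 + 84*sqrt(2)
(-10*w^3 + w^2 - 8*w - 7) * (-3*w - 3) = 30*w^4 + 27*w^3 + 21*w^2 + 45*w + 21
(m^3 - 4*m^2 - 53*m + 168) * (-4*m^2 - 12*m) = -4*m^5 + 4*m^4 + 260*m^3 - 36*m^2 - 2016*m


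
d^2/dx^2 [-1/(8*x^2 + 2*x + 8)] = (16*x^2 + 4*x - (8*x + 1)^2 + 16)/(4*x^2 + x + 4)^3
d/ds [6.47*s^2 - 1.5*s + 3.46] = 12.94*s - 1.5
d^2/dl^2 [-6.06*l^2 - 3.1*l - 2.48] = -12.1200000000000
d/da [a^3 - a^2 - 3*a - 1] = 3*a^2 - 2*a - 3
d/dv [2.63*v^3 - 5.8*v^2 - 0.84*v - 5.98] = 7.89*v^2 - 11.6*v - 0.84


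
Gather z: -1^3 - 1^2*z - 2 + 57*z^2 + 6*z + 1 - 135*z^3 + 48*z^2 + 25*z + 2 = -135*z^3 + 105*z^2 + 30*z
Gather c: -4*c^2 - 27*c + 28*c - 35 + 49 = -4*c^2 + c + 14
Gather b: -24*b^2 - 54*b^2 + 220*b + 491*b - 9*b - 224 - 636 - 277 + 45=-78*b^2 + 702*b - 1092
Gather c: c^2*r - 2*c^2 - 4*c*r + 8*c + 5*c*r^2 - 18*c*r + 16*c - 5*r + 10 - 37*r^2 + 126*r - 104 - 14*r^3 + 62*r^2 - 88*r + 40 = c^2*(r - 2) + c*(5*r^2 - 22*r + 24) - 14*r^3 + 25*r^2 + 33*r - 54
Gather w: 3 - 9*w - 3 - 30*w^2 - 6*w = -30*w^2 - 15*w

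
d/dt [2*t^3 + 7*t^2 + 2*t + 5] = 6*t^2 + 14*t + 2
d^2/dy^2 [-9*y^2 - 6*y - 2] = -18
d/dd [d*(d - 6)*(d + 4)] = 3*d^2 - 4*d - 24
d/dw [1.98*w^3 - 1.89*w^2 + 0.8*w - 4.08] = 5.94*w^2 - 3.78*w + 0.8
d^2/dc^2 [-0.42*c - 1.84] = 0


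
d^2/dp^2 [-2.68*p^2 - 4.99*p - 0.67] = -5.36000000000000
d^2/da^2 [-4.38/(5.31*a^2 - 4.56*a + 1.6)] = (246.997836*a^2 - 212.111136*a - 4.38*(10.62*a - 4.56)*(21.24*a - 9.12) + 74.42496)/(5.31*a^2 - 4.56*a + 1.6)^3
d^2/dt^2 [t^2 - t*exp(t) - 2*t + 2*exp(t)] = -t*exp(t) + 2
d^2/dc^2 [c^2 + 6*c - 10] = 2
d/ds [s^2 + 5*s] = 2*s + 5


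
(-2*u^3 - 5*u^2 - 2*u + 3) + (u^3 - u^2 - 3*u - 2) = -u^3 - 6*u^2 - 5*u + 1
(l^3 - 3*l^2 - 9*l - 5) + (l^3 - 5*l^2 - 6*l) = 2*l^3 - 8*l^2 - 15*l - 5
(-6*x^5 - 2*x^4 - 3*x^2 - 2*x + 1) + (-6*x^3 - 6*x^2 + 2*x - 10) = -6*x^5 - 2*x^4 - 6*x^3 - 9*x^2 - 9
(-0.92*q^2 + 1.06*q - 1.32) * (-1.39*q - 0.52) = 1.2788*q^3 - 0.995*q^2 + 1.2836*q + 0.6864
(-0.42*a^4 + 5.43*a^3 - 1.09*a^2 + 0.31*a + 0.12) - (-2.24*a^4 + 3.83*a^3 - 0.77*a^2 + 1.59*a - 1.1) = 1.82*a^4 + 1.6*a^3 - 0.32*a^2 - 1.28*a + 1.22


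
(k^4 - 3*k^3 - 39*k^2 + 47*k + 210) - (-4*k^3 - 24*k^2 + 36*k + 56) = k^4 + k^3 - 15*k^2 + 11*k + 154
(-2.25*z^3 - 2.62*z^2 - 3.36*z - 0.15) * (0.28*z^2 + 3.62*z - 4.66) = -0.63*z^5 - 8.8786*z^4 + 0.0597999999999992*z^3 + 0.00400000000000134*z^2 + 15.1146*z + 0.699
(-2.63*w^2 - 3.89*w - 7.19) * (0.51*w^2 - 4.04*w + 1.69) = -1.3413*w^4 + 8.6413*w^3 + 7.604*w^2 + 22.4735*w - 12.1511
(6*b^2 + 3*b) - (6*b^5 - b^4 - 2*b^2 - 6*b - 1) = -6*b^5 + b^4 + 8*b^2 + 9*b + 1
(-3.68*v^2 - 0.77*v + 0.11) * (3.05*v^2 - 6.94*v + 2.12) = -11.224*v^4 + 23.1907*v^3 - 2.1223*v^2 - 2.3958*v + 0.2332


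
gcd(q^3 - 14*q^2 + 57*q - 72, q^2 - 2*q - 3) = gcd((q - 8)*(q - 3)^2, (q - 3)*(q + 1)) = q - 3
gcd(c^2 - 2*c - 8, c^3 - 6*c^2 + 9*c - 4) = c - 4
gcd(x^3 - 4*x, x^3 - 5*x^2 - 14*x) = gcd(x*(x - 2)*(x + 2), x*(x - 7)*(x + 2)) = x^2 + 2*x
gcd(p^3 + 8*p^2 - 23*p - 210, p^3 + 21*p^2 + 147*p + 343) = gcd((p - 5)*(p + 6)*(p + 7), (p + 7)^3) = p + 7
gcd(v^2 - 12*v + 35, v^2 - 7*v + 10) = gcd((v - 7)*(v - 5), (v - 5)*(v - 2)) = v - 5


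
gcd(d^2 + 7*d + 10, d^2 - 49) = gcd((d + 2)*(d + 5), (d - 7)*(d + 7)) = 1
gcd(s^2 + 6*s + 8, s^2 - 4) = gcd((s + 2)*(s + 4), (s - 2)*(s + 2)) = s + 2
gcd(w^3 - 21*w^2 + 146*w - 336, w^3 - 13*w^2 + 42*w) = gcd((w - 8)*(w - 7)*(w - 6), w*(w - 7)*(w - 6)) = w^2 - 13*w + 42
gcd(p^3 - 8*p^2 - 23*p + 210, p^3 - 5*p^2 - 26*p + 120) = p^2 - p - 30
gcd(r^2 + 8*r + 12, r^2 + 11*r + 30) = r + 6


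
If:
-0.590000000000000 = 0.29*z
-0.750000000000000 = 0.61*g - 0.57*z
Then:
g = -3.13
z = -2.03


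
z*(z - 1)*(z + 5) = z^3 + 4*z^2 - 5*z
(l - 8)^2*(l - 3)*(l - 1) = l^4 - 20*l^3 + 131*l^2 - 304*l + 192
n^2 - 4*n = n*(n - 4)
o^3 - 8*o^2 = o^2*(o - 8)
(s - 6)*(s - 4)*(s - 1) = s^3 - 11*s^2 + 34*s - 24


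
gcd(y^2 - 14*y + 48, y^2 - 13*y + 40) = y - 8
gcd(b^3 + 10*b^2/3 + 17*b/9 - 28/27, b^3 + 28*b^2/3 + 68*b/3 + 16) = b + 4/3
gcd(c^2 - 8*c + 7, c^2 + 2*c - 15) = 1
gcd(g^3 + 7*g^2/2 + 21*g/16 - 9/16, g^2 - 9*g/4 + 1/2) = g - 1/4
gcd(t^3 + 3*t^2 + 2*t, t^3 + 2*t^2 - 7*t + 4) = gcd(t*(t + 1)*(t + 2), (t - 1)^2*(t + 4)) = 1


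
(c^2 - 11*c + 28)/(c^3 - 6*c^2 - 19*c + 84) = (c - 4)/(c^2 + c - 12)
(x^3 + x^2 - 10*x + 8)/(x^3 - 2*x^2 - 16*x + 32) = (x - 1)/(x - 4)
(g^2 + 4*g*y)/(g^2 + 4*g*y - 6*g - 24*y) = g/(g - 6)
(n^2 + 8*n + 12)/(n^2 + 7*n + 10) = (n + 6)/(n + 5)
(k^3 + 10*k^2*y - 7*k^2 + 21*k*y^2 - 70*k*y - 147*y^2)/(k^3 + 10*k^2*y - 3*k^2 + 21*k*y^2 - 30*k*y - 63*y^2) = (k - 7)/(k - 3)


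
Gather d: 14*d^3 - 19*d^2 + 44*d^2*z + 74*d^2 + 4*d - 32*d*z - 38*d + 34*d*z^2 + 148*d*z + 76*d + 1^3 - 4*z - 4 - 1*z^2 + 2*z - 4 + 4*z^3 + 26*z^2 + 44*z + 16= 14*d^3 + d^2*(44*z + 55) + d*(34*z^2 + 116*z + 42) + 4*z^3 + 25*z^2 + 42*z + 9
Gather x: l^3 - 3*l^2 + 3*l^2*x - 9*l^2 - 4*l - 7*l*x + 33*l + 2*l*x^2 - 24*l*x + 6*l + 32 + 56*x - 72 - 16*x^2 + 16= l^3 - 12*l^2 + 35*l + x^2*(2*l - 16) + x*(3*l^2 - 31*l + 56) - 24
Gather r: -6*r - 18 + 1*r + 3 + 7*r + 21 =2*r + 6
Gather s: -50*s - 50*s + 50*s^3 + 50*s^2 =50*s^3 + 50*s^2 - 100*s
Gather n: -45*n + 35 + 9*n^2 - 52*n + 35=9*n^2 - 97*n + 70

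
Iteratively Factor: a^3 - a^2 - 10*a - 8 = (a + 1)*(a^2 - 2*a - 8) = (a - 4)*(a + 1)*(a + 2)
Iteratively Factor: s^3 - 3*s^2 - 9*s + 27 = (s - 3)*(s^2 - 9) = (s - 3)*(s + 3)*(s - 3)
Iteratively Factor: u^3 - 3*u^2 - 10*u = (u)*(u^2 - 3*u - 10) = u*(u - 5)*(u + 2)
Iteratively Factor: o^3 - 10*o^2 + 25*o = (o - 5)*(o^2 - 5*o) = o*(o - 5)*(o - 5)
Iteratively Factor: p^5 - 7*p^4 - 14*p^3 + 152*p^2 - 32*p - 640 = (p - 4)*(p^4 - 3*p^3 - 26*p^2 + 48*p + 160) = (p - 5)*(p - 4)*(p^3 + 2*p^2 - 16*p - 32) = (p - 5)*(p - 4)^2*(p^2 + 6*p + 8) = (p - 5)*(p - 4)^2*(p + 2)*(p + 4)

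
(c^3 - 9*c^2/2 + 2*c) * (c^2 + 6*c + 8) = c^5 + 3*c^4/2 - 17*c^3 - 24*c^2 + 16*c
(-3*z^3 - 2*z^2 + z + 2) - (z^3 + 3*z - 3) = -4*z^3 - 2*z^2 - 2*z + 5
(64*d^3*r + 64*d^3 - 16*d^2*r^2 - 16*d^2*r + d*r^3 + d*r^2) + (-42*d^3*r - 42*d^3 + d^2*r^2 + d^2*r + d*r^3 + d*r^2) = 22*d^3*r + 22*d^3 - 15*d^2*r^2 - 15*d^2*r + 2*d*r^3 + 2*d*r^2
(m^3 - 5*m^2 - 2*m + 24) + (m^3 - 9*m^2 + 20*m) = 2*m^3 - 14*m^2 + 18*m + 24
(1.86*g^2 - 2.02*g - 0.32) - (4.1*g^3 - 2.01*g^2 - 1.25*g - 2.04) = -4.1*g^3 + 3.87*g^2 - 0.77*g + 1.72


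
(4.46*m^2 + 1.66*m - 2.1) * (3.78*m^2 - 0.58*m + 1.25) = 16.8588*m^4 + 3.688*m^3 - 3.3258*m^2 + 3.293*m - 2.625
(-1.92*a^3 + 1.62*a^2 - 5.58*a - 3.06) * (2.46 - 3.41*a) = 6.5472*a^4 - 10.2474*a^3 + 23.013*a^2 - 3.2922*a - 7.5276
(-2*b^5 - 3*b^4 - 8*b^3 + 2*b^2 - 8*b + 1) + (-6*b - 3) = -2*b^5 - 3*b^4 - 8*b^3 + 2*b^2 - 14*b - 2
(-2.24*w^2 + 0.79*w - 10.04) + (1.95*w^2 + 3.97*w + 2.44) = -0.29*w^2 + 4.76*w - 7.6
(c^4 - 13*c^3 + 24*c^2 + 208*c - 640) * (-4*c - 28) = -4*c^5 + 24*c^4 + 268*c^3 - 1504*c^2 - 3264*c + 17920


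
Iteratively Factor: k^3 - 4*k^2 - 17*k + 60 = (k - 5)*(k^2 + k - 12) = (k - 5)*(k + 4)*(k - 3)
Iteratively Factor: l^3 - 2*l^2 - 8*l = (l + 2)*(l^2 - 4*l) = l*(l + 2)*(l - 4)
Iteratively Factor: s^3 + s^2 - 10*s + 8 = (s - 2)*(s^2 + 3*s - 4) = (s - 2)*(s + 4)*(s - 1)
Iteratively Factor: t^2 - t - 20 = (t - 5)*(t + 4)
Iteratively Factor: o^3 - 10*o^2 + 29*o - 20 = (o - 1)*(o^2 - 9*o + 20) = (o - 5)*(o - 1)*(o - 4)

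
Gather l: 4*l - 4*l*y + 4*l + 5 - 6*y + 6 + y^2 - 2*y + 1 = l*(8 - 4*y) + y^2 - 8*y + 12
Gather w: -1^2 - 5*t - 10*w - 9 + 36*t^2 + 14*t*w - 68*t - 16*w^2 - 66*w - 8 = 36*t^2 - 73*t - 16*w^2 + w*(14*t - 76) - 18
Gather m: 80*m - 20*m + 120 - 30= 60*m + 90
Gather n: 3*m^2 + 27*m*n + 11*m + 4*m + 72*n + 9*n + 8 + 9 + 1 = 3*m^2 + 15*m + n*(27*m + 81) + 18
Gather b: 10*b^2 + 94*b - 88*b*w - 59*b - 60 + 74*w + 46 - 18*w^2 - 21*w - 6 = 10*b^2 + b*(35 - 88*w) - 18*w^2 + 53*w - 20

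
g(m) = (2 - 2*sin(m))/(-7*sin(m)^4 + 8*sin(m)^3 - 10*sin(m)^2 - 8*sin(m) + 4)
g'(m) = (2 - 2*sin(m))*(28*sin(m)^3*cos(m) - 24*sin(m)^2*cos(m) + 20*sin(m)*cos(m) + 8*cos(m))/(-7*sin(m)^4 + 8*sin(m)^3 - 10*sin(m)^2 - 8*sin(m) + 4)^2 - 2*cos(m)/(-7*sin(m)^4 + 8*sin(m)^3 - 10*sin(m)^2 - 8*sin(m) + 4) = 2*(-21*sin(m)^4 + 44*sin(m)^3 - 34*sin(m)^2 + 20*sin(m) + 4)*cos(m)/(7*sin(m)^4 - 8*sin(m)^3 + 10*sin(m)^2 + 8*sin(m) - 4)^2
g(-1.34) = -0.35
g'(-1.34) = -0.38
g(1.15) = -0.02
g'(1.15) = 0.10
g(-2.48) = 1.41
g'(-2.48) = 10.35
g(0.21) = 0.81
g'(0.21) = 3.60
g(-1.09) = -0.57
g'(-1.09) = -1.75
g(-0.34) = 0.52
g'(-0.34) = -0.59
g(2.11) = -0.03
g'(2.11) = -0.16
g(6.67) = -8.12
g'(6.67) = 681.12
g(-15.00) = 2.17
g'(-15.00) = 25.74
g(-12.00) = -0.37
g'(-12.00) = 2.67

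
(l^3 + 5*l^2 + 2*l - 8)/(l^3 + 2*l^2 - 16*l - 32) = (l - 1)/(l - 4)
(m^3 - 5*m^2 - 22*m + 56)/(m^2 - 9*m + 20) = (m^3 - 5*m^2 - 22*m + 56)/(m^2 - 9*m + 20)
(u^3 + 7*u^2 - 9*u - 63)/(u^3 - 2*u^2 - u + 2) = (u^3 + 7*u^2 - 9*u - 63)/(u^3 - 2*u^2 - u + 2)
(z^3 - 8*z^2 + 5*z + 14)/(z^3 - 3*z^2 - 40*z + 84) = (z + 1)/(z + 6)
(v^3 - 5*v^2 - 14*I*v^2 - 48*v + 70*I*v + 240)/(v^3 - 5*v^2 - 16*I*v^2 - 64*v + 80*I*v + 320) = (v - 6*I)/(v - 8*I)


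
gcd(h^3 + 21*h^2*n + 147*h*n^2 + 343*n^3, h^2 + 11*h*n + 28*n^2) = h + 7*n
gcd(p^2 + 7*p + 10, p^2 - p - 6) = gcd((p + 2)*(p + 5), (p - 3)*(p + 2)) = p + 2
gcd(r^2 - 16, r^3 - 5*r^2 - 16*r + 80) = r^2 - 16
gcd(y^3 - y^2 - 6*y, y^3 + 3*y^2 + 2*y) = y^2 + 2*y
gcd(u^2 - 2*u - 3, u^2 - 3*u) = u - 3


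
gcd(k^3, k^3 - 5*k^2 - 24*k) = k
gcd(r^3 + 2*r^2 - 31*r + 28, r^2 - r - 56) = r + 7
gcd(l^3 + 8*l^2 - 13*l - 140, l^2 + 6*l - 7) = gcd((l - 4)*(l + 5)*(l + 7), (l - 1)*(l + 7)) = l + 7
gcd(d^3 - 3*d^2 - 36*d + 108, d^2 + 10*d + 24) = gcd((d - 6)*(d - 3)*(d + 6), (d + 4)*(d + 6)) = d + 6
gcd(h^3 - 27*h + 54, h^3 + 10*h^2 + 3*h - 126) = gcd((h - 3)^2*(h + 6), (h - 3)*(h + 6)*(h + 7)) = h^2 + 3*h - 18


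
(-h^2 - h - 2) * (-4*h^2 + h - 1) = 4*h^4 + 3*h^3 + 8*h^2 - h + 2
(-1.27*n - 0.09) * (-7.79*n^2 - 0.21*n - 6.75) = 9.8933*n^3 + 0.9678*n^2 + 8.5914*n + 0.6075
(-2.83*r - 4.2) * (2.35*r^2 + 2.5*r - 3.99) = -6.6505*r^3 - 16.945*r^2 + 0.791700000000001*r + 16.758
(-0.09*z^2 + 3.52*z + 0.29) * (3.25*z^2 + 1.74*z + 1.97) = -0.2925*z^4 + 11.2834*z^3 + 6.89*z^2 + 7.439*z + 0.5713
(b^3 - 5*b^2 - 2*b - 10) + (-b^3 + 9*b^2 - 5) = 4*b^2 - 2*b - 15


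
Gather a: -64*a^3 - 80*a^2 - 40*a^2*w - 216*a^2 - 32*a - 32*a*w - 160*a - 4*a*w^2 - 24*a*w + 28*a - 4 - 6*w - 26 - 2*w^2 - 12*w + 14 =-64*a^3 + a^2*(-40*w - 296) + a*(-4*w^2 - 56*w - 164) - 2*w^2 - 18*w - 16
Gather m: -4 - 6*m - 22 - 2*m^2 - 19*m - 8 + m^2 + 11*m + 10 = -m^2 - 14*m - 24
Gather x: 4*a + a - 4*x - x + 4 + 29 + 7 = 5*a - 5*x + 40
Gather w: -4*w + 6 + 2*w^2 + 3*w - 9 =2*w^2 - w - 3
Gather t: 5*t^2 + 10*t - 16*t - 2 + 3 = 5*t^2 - 6*t + 1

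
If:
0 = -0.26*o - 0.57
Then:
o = -2.19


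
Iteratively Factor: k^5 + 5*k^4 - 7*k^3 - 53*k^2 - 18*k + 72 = (k - 1)*(k^4 + 6*k^3 - k^2 - 54*k - 72) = (k - 1)*(k + 4)*(k^3 + 2*k^2 - 9*k - 18) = (k - 1)*(k + 2)*(k + 4)*(k^2 - 9) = (k - 3)*(k - 1)*(k + 2)*(k + 4)*(k + 3)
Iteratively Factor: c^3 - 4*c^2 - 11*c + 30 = (c - 2)*(c^2 - 2*c - 15) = (c - 2)*(c + 3)*(c - 5)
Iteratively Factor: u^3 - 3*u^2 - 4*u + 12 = (u - 3)*(u^2 - 4) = (u - 3)*(u + 2)*(u - 2)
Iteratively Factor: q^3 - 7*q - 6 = (q + 2)*(q^2 - 2*q - 3) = (q - 3)*(q + 2)*(q + 1)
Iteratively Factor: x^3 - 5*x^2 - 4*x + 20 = (x - 2)*(x^2 - 3*x - 10) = (x - 2)*(x + 2)*(x - 5)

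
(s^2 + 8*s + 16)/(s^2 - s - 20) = (s + 4)/(s - 5)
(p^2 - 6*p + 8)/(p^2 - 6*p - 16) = (-p^2 + 6*p - 8)/(-p^2 + 6*p + 16)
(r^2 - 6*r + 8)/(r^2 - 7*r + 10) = (r - 4)/(r - 5)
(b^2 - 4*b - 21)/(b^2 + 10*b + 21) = (b - 7)/(b + 7)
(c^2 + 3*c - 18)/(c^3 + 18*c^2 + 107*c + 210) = (c - 3)/(c^2 + 12*c + 35)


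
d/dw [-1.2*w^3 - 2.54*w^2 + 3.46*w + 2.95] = -3.6*w^2 - 5.08*w + 3.46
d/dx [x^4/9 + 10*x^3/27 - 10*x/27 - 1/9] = 4*x^3/9 + 10*x^2/9 - 10/27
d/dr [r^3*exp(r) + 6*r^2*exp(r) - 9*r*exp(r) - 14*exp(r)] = (r^3 + 9*r^2 + 3*r - 23)*exp(r)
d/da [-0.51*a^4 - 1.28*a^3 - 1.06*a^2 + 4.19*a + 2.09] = -2.04*a^3 - 3.84*a^2 - 2.12*a + 4.19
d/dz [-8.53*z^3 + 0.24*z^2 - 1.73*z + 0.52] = -25.59*z^2 + 0.48*z - 1.73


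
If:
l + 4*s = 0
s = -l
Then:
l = 0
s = 0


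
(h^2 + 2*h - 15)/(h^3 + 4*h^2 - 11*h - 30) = 1/(h + 2)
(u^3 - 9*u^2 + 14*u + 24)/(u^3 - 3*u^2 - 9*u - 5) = (u^2 - 10*u + 24)/(u^2 - 4*u - 5)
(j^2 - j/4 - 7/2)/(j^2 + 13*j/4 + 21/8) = 2*(j - 2)/(2*j + 3)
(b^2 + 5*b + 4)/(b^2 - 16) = (b + 1)/(b - 4)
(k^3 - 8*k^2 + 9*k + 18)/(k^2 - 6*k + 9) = (k^2 - 5*k - 6)/(k - 3)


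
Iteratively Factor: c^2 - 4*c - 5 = (c + 1)*(c - 5)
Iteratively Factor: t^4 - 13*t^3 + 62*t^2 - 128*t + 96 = (t - 2)*(t^3 - 11*t^2 + 40*t - 48) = (t - 4)*(t - 2)*(t^2 - 7*t + 12) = (t - 4)^2*(t - 2)*(t - 3)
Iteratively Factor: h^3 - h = (h - 1)*(h^2 + h) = h*(h - 1)*(h + 1)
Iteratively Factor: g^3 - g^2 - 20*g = (g)*(g^2 - g - 20) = g*(g - 5)*(g + 4)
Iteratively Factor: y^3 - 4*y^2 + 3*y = (y - 3)*(y^2 - y) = (y - 3)*(y - 1)*(y)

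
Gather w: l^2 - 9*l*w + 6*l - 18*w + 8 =l^2 + 6*l + w*(-9*l - 18) + 8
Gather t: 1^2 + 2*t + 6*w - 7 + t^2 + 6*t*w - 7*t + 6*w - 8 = t^2 + t*(6*w - 5) + 12*w - 14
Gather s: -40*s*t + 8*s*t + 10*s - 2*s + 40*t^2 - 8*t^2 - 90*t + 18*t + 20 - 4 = s*(8 - 32*t) + 32*t^2 - 72*t + 16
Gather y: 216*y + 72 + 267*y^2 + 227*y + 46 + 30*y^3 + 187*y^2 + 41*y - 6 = 30*y^3 + 454*y^2 + 484*y + 112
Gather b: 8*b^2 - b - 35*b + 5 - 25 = 8*b^2 - 36*b - 20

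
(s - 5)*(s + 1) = s^2 - 4*s - 5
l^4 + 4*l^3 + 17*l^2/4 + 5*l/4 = l*(l + 1/2)*(l + 1)*(l + 5/2)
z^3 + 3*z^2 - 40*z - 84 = (z - 6)*(z + 2)*(z + 7)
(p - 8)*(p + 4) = p^2 - 4*p - 32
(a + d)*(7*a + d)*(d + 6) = 7*a^2*d + 42*a^2 + 8*a*d^2 + 48*a*d + d^3 + 6*d^2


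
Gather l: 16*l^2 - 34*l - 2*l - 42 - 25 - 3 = 16*l^2 - 36*l - 70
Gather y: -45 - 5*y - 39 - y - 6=-6*y - 90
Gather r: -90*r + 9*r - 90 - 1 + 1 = -81*r - 90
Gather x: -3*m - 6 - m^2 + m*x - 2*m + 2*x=-m^2 - 5*m + x*(m + 2) - 6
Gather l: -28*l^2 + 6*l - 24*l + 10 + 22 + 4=-28*l^2 - 18*l + 36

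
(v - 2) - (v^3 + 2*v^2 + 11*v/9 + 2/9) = -v^3 - 2*v^2 - 2*v/9 - 20/9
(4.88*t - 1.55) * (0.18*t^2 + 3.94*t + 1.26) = 0.8784*t^3 + 18.9482*t^2 + 0.0417999999999994*t - 1.953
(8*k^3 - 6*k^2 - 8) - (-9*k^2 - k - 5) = 8*k^3 + 3*k^2 + k - 3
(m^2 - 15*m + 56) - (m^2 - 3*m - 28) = 84 - 12*m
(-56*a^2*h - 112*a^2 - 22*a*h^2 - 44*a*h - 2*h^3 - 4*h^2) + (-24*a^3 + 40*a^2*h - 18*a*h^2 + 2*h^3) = -24*a^3 - 16*a^2*h - 112*a^2 - 40*a*h^2 - 44*a*h - 4*h^2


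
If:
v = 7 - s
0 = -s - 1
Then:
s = -1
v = 8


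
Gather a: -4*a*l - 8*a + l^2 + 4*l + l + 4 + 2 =a*(-4*l - 8) + l^2 + 5*l + 6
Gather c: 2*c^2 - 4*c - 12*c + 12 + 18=2*c^2 - 16*c + 30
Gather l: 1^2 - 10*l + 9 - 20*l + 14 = 24 - 30*l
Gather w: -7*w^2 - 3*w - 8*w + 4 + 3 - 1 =-7*w^2 - 11*w + 6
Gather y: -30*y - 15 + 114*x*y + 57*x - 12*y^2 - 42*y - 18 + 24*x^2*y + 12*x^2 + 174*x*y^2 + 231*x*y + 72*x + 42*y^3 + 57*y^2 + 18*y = 12*x^2 + 129*x + 42*y^3 + y^2*(174*x + 45) + y*(24*x^2 + 345*x - 54) - 33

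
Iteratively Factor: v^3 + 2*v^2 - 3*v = (v - 1)*(v^2 + 3*v) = v*(v - 1)*(v + 3)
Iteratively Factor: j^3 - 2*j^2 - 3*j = (j + 1)*(j^2 - 3*j) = j*(j + 1)*(j - 3)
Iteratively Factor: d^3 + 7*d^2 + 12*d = (d + 3)*(d^2 + 4*d) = d*(d + 3)*(d + 4)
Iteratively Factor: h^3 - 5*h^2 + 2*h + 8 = (h - 4)*(h^2 - h - 2) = (h - 4)*(h - 2)*(h + 1)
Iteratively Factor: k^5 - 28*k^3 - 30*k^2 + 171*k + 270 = (k + 3)*(k^4 - 3*k^3 - 19*k^2 + 27*k + 90) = (k + 3)^2*(k^3 - 6*k^2 - k + 30) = (k - 5)*(k + 3)^2*(k^2 - k - 6) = (k - 5)*(k - 3)*(k + 3)^2*(k + 2)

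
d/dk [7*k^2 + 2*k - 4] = 14*k + 2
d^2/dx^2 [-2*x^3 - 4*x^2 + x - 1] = -12*x - 8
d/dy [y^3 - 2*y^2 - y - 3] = 3*y^2 - 4*y - 1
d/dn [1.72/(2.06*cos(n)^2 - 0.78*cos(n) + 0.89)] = (7.0864*cos(n) - 1.3416)*sin(n)/(2.06*cos(n)^2 - 0.78*cos(n) + 0.89)^2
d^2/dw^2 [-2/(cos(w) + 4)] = 2*(cos(w)^2 - 4*cos(w) - 2)/(cos(w) + 4)^3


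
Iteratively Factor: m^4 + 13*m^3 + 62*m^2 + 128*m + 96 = (m + 3)*(m^3 + 10*m^2 + 32*m + 32) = (m + 3)*(m + 4)*(m^2 + 6*m + 8) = (m + 2)*(m + 3)*(m + 4)*(m + 4)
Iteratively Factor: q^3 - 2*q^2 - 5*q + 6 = (q + 2)*(q^2 - 4*q + 3) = (q - 3)*(q + 2)*(q - 1)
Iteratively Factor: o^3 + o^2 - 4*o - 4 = (o + 1)*(o^2 - 4) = (o - 2)*(o + 1)*(o + 2)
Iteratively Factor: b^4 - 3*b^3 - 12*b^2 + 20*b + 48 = (b + 2)*(b^3 - 5*b^2 - 2*b + 24) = (b - 3)*(b + 2)*(b^2 - 2*b - 8) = (b - 4)*(b - 3)*(b + 2)*(b + 2)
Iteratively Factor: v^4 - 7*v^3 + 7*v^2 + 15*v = (v + 1)*(v^3 - 8*v^2 + 15*v) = (v - 3)*(v + 1)*(v^2 - 5*v) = (v - 5)*(v - 3)*(v + 1)*(v)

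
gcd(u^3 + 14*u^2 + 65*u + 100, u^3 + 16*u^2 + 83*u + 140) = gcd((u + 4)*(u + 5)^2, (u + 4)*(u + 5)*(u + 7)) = u^2 + 9*u + 20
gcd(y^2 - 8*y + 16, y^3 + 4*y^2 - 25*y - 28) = y - 4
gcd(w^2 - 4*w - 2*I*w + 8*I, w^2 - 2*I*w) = w - 2*I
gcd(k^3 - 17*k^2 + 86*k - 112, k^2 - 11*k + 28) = k - 7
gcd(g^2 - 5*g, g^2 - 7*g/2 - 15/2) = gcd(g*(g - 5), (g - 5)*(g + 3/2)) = g - 5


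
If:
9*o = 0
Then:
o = 0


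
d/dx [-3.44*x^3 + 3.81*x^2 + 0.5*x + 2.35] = -10.32*x^2 + 7.62*x + 0.5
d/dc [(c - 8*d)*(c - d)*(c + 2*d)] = 3*c^2 - 14*c*d - 10*d^2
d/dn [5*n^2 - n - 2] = 10*n - 1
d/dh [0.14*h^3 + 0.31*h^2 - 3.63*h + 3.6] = 0.42*h^2 + 0.62*h - 3.63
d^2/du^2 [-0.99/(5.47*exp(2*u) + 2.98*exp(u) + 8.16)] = (-0.99*(10.94*exp(u) + 2.98)*(21.88*exp(u) + 5.96)*exp(u) + (21.6612*exp(u) + 2.9502)*(5.47*exp(2*u) + 2.98*exp(u) + 8.16))*exp(u)/(5.47*exp(2*u) + 2.98*exp(u) + 8.16)^3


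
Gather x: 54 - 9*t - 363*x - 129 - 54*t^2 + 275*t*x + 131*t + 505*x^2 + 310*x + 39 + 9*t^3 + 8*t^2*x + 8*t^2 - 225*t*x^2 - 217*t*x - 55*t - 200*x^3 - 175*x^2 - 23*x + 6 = 9*t^3 - 46*t^2 + 67*t - 200*x^3 + x^2*(330 - 225*t) + x*(8*t^2 + 58*t - 76) - 30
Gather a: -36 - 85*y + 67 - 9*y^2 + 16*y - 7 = -9*y^2 - 69*y + 24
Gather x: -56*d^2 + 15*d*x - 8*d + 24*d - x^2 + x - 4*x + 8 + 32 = -56*d^2 + 16*d - x^2 + x*(15*d - 3) + 40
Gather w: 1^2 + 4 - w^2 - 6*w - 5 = -w^2 - 6*w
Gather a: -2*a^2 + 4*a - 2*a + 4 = -2*a^2 + 2*a + 4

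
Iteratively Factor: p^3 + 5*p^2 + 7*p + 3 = (p + 1)*(p^2 + 4*p + 3) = (p + 1)^2*(p + 3)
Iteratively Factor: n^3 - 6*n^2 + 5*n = (n - 1)*(n^2 - 5*n) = (n - 5)*(n - 1)*(n)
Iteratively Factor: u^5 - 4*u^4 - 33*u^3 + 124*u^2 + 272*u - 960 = (u - 3)*(u^4 - u^3 - 36*u^2 + 16*u + 320) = (u - 3)*(u + 4)*(u^3 - 5*u^2 - 16*u + 80) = (u - 4)*(u - 3)*(u + 4)*(u^2 - u - 20) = (u - 4)*(u - 3)*(u + 4)^2*(u - 5)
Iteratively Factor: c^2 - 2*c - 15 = (c - 5)*(c + 3)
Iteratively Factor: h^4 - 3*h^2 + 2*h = (h)*(h^3 - 3*h + 2) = h*(h - 1)*(h^2 + h - 2) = h*(h - 1)^2*(h + 2)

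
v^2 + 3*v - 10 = (v - 2)*(v + 5)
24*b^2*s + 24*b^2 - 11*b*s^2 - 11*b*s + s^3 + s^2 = (-8*b + s)*(-3*b + s)*(s + 1)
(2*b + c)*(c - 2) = 2*b*c - 4*b + c^2 - 2*c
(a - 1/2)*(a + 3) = a^2 + 5*a/2 - 3/2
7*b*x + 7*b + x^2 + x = (7*b + x)*(x + 1)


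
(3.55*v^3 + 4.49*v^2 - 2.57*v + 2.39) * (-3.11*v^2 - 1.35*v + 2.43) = -11.0405*v^5 - 18.7564*v^4 + 10.5577*v^3 + 6.9473*v^2 - 9.4716*v + 5.8077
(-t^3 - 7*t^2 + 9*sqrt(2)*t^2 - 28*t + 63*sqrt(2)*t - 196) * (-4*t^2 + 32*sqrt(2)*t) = 4*t^5 - 68*sqrt(2)*t^4 + 28*t^4 - 476*sqrt(2)*t^3 + 688*t^3 - 896*sqrt(2)*t^2 + 4816*t^2 - 6272*sqrt(2)*t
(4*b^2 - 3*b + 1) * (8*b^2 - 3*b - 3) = 32*b^4 - 36*b^3 + 5*b^2 + 6*b - 3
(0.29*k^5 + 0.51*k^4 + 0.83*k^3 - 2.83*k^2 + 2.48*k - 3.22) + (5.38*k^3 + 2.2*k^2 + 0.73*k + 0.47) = 0.29*k^5 + 0.51*k^4 + 6.21*k^3 - 0.63*k^2 + 3.21*k - 2.75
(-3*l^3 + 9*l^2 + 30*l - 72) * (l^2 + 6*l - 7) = -3*l^5 - 9*l^4 + 105*l^3 + 45*l^2 - 642*l + 504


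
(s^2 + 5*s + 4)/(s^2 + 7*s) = (s^2 + 5*s + 4)/(s*(s + 7))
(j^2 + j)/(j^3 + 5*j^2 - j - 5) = j/(j^2 + 4*j - 5)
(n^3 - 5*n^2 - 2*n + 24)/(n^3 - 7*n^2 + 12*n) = (n + 2)/n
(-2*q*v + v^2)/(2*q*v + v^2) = (-2*q + v)/(2*q + v)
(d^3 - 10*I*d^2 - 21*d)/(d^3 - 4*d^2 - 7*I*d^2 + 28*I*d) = (d - 3*I)/(d - 4)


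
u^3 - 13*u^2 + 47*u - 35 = (u - 7)*(u - 5)*(u - 1)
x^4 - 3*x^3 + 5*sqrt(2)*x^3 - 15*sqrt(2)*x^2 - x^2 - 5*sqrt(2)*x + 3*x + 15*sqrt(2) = (x - 3)*(x - 1)*(x + 1)*(x + 5*sqrt(2))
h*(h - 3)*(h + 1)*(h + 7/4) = h^4 - h^3/4 - 13*h^2/2 - 21*h/4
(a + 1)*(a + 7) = a^2 + 8*a + 7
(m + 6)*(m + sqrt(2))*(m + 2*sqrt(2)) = m^3 + 3*sqrt(2)*m^2 + 6*m^2 + 4*m + 18*sqrt(2)*m + 24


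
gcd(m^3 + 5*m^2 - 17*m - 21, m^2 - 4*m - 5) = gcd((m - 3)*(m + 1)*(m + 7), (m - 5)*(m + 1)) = m + 1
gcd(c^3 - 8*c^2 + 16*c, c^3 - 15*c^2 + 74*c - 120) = c - 4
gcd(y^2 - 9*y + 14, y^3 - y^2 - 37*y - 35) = y - 7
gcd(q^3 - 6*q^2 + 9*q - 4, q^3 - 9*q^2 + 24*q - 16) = q^2 - 5*q + 4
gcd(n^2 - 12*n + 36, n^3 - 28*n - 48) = n - 6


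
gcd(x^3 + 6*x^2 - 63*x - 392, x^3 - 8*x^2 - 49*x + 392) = x^2 - x - 56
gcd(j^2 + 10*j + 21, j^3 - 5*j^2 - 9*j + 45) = j + 3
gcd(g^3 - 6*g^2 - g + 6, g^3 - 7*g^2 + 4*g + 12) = g^2 - 5*g - 6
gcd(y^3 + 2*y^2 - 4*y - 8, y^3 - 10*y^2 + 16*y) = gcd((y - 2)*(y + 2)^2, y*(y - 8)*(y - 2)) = y - 2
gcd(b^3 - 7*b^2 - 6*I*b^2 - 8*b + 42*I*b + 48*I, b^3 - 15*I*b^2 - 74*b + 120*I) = b - 6*I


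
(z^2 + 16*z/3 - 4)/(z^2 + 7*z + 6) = (z - 2/3)/(z + 1)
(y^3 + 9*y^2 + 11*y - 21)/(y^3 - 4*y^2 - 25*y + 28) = (y^2 + 10*y + 21)/(y^2 - 3*y - 28)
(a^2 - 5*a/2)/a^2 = (a - 5/2)/a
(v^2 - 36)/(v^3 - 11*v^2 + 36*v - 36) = (v + 6)/(v^2 - 5*v + 6)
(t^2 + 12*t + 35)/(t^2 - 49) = (t + 5)/(t - 7)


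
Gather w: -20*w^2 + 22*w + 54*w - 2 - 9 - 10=-20*w^2 + 76*w - 21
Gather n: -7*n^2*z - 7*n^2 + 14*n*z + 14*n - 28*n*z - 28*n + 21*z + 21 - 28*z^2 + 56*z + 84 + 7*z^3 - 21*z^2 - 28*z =n^2*(-7*z - 7) + n*(-14*z - 14) + 7*z^3 - 49*z^2 + 49*z + 105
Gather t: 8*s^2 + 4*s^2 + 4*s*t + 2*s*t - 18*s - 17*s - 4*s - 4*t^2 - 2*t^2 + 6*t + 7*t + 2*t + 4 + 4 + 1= 12*s^2 - 39*s - 6*t^2 + t*(6*s + 15) + 9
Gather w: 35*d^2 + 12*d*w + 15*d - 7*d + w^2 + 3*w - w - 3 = 35*d^2 + 8*d + w^2 + w*(12*d + 2) - 3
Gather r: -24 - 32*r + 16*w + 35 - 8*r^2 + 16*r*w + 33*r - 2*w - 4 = -8*r^2 + r*(16*w + 1) + 14*w + 7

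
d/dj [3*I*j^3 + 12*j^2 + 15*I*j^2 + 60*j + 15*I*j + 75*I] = 9*I*j^2 + j*(24 + 30*I) + 60 + 15*I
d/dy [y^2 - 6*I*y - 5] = 2*y - 6*I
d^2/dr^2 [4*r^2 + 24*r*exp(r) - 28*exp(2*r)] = 24*r*exp(r) - 112*exp(2*r) + 48*exp(r) + 8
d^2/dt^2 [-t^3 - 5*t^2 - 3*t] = -6*t - 10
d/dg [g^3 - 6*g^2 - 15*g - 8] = 3*g^2 - 12*g - 15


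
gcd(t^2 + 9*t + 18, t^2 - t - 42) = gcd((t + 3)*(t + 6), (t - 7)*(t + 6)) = t + 6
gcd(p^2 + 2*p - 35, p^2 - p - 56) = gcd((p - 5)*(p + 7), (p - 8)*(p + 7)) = p + 7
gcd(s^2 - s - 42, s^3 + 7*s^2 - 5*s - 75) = 1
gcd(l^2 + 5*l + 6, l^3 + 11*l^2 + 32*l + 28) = l + 2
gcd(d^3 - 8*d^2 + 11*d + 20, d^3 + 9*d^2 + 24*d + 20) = 1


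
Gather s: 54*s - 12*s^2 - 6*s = -12*s^2 + 48*s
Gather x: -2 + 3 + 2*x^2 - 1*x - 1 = 2*x^2 - x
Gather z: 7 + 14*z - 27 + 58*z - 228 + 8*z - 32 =80*z - 280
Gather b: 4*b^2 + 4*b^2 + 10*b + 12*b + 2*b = 8*b^2 + 24*b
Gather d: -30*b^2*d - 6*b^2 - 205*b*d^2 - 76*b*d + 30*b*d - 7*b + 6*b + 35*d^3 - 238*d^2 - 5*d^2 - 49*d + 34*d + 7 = -6*b^2 - b + 35*d^3 + d^2*(-205*b - 243) + d*(-30*b^2 - 46*b - 15) + 7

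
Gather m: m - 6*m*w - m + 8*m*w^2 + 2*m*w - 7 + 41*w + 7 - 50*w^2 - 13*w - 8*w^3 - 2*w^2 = m*(8*w^2 - 4*w) - 8*w^3 - 52*w^2 + 28*w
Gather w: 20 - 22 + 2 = 0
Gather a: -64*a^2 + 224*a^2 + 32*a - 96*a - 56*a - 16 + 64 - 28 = 160*a^2 - 120*a + 20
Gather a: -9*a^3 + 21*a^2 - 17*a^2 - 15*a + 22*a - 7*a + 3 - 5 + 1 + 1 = -9*a^3 + 4*a^2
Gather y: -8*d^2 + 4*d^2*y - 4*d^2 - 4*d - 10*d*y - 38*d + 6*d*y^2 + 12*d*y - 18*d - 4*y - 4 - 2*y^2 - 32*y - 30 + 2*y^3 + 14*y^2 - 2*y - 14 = -12*d^2 - 60*d + 2*y^3 + y^2*(6*d + 12) + y*(4*d^2 + 2*d - 38) - 48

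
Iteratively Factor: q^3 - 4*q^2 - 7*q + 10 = (q - 5)*(q^2 + q - 2) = (q - 5)*(q - 1)*(q + 2)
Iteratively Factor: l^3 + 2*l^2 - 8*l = (l)*(l^2 + 2*l - 8) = l*(l - 2)*(l + 4)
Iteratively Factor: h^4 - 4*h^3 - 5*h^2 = (h)*(h^3 - 4*h^2 - 5*h) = h*(h + 1)*(h^2 - 5*h) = h^2*(h + 1)*(h - 5)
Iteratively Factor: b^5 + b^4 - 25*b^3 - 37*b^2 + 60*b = (b + 3)*(b^4 - 2*b^3 - 19*b^2 + 20*b) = (b - 5)*(b + 3)*(b^3 + 3*b^2 - 4*b) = b*(b - 5)*(b + 3)*(b^2 + 3*b - 4) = b*(b - 5)*(b + 3)*(b + 4)*(b - 1)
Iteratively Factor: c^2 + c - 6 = (c + 3)*(c - 2)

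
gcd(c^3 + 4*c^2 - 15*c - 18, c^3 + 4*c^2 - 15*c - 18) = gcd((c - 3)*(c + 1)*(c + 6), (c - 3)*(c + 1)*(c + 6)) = c^3 + 4*c^2 - 15*c - 18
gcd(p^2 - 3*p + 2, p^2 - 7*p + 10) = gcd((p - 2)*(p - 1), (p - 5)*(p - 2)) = p - 2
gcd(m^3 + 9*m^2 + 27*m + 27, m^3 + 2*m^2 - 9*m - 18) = m + 3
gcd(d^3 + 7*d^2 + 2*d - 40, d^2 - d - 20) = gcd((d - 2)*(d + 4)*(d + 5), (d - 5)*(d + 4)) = d + 4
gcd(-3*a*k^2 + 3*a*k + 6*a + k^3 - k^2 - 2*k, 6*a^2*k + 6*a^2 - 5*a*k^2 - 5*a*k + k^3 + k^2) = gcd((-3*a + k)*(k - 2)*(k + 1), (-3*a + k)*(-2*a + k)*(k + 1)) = 3*a*k + 3*a - k^2 - k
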